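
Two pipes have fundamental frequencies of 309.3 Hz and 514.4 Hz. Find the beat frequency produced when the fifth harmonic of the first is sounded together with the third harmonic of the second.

3.3 Hz

Fifth harmonic of the first: 5·309.3 = 1546.5 Hz.
Third harmonic of the second: 3·514.4 = 1543.2 Hz.
f_beat = |1546.5 − 1543.2| = 3.3 Hz.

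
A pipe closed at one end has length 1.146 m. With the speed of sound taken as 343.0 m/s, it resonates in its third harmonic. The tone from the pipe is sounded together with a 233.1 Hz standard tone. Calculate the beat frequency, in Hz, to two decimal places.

8.62 Hz

Closed pipe (odd harmonics): f_n = n·v/(4L) = 3·343.0/(4·1.146) = 224.4764 Hz.
f_beat = |224.4764 − 233.1| = 8.62 Hz.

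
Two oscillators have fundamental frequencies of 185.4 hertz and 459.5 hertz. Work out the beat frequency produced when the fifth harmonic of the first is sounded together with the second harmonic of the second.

8.0 Hz

Fifth harmonic of the first: 5·185.4 = 927.0 Hz.
Second harmonic of the second: 2·459.5 = 919.0 Hz.
f_beat = |927.0 − 919.0| = 8.0 Hz.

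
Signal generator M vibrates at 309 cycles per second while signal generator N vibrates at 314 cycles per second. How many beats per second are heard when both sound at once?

5 Hz

The beat frequency equals the magnitude of the frequency difference.
|309 − 314| = 5 Hz.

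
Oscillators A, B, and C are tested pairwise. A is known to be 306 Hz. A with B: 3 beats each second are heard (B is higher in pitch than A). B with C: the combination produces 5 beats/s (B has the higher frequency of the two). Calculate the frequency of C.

304 Hz

B is above A, so f_B = 306 + 3 = 309 Hz.
C is below B, so f_C = 309 − 5 = 304 Hz.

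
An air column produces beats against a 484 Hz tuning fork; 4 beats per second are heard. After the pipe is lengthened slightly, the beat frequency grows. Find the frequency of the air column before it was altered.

480 Hz

|f − 484| = 4, so the air column was at either 480 Hz or 488 Hz.
A longer pipe has a lower fundamental; the adjustment lowers the air column's frequency.
The beat rate rose, so the adjustment moved the air column further from 484 Hz — it was already below the reference.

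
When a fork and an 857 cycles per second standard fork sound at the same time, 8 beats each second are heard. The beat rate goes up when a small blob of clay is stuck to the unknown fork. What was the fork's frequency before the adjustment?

|f − 857| = 8, so the fork was at either 849 Hz or 865 Hz.
Adding mass to a fork lowers its frequency; the adjustment lowers the fork's frequency.
The beat rate rose, so the adjustment moved the fork further from 857 Hz — it was already below the reference.

849 Hz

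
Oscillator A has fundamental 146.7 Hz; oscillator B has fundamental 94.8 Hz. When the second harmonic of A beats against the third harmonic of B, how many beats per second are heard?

9.0 Hz

Second harmonic of the first: 2·146.7 = 293.4 Hz.
Third harmonic of the second: 3·94.8 = 284.4 Hz.
f_beat = |293.4 − 284.4| = 9.0 Hz.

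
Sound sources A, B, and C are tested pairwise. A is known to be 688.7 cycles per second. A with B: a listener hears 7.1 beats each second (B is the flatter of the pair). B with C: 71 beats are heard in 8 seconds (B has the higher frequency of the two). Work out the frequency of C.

B is below A, so f_B = 688.7 − 7.1 = 681.6 Hz.
B–C: Beat frequency = 71/8 = 8.875 Hz.
C is below B, so f_C = 681.6 − 8.875 = 672.725 Hz.

672.725 Hz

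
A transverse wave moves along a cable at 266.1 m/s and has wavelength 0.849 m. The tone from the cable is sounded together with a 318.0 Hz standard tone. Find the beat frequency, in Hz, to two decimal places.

Source frequency f = v/λ = 266.1/0.849 = 313.4276 Hz.
f_beat = |313.4276 − 318.0| = 4.57 Hz.

4.57 Hz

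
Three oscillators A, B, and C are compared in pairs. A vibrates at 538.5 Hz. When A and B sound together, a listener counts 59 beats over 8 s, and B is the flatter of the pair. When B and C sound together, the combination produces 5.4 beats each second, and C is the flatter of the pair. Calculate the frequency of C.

A–B: Beat frequency = 59/8 = 7.375 Hz.
B is below A, so f_B = 538.5 − 7.375 = 531.125 Hz.
C is below B, so f_C = 531.125 − 5.4 = 525.725 Hz.

525.725 Hz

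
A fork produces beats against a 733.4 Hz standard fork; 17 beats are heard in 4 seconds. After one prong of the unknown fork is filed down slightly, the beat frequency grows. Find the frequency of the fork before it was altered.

Beat frequency = 17/4 = 4.25 Hz.
|f − 733.4| = 4.25, so the fork was at either 729.15 Hz or 737.65 Hz.
Filing a prong removes mass and raises the fork's frequency; the adjustment raises the fork's frequency.
The beat rate rose, so the adjustment moved the fork further from 733.4 Hz — it was already above the reference.

737.65 Hz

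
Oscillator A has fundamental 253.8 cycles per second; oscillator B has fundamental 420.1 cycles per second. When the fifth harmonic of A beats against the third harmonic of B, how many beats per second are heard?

8.7 Hz

Fifth harmonic of the first: 5·253.8 = 1269.0 Hz.
Third harmonic of the second: 3·420.1 = 1260.3 Hz.
f_beat = |1269.0 − 1260.3| = 8.7 Hz.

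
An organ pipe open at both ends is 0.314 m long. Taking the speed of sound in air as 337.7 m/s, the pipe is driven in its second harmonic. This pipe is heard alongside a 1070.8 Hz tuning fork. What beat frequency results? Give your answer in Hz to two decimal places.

Open pipe: f_n = n·v/(2L) = 2·337.7/(2·0.314) = 1075.4777 Hz.
f_beat = |1075.4777 − 1070.8| = 4.68 Hz.

4.68 Hz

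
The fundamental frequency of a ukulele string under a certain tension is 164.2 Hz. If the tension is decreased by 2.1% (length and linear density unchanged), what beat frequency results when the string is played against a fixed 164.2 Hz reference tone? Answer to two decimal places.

1.73 Hz

For a string, f ∝ √T, so the new frequency is 164.2·√0.979 = 162.4668 Hz.
f_beat = |162.4668 − 164.2| = 1.73 Hz.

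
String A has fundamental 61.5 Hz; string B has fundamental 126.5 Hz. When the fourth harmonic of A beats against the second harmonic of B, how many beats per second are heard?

7.0 Hz

Fourth harmonic of the first: 4·61.5 = 246.0 Hz.
Second harmonic of the second: 2·126.5 = 253.0 Hz.
f_beat = |246.0 − 253.0| = 7.0 Hz.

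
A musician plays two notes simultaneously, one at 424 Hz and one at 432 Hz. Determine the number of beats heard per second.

The beat frequency equals the magnitude of the frequency difference.
|424 − 432| = 8 Hz.

8 Hz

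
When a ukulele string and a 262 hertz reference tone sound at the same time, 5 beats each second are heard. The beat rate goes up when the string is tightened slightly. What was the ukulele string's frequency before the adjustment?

|f − 262| = 5, so the ukulele string was at either 257 Hz or 267 Hz.
Increasing tension raises a string's frequency; the adjustment raises the ukulele string's frequency.
The beat rate rose, so the adjustment moved the ukulele string further from 262 Hz — it was already above the reference.

267 Hz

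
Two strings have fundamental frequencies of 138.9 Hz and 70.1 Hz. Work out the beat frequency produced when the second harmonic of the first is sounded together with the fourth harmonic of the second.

Second harmonic of the first: 2·138.9 = 277.8 Hz.
Fourth harmonic of the second: 4·70.1 = 280.4 Hz.
f_beat = |277.8 − 280.4| = 2.6 Hz.

2.6 Hz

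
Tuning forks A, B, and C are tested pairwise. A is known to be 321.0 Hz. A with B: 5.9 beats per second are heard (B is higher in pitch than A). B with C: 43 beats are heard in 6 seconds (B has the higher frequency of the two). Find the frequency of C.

319.7333 Hz

B is above A, so f_B = 321.0 + 5.9 = 326.9 Hz.
B–C: Beat frequency = 43/6 = 7.1667 Hz.
C is below B, so f_C = 326.9 − 7.1667 = 319.7333 Hz.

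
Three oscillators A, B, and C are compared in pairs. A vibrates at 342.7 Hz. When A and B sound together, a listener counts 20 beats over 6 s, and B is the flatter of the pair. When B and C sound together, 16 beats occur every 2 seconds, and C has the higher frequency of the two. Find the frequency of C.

347.3667 Hz

A–B: Beat frequency = 20/6 = 3.3333 Hz.
B is below A, so f_B = 342.7 − 3.3333 = 339.3667 Hz.
B–C: Beat frequency = 16/2 = 8 Hz.
C is above B, so f_C = 339.3667 + 8 = 347.3667 Hz.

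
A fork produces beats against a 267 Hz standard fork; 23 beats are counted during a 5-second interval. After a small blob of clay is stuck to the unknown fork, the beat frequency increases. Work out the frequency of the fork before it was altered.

Beat frequency = 23/5 = 4.6 Hz.
|f − 267| = 4.6, so the fork was at either 262.4 Hz or 271.6 Hz.
Adding mass to a fork lowers its frequency; the adjustment lowers the fork's frequency.
The beat rate rose, so the adjustment moved the fork further from 267 Hz — it was already below the reference.

262.4 Hz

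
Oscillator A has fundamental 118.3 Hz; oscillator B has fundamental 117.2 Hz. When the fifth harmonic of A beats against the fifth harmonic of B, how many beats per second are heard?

5.5 Hz

Fifth harmonic of the first: 5·118.3 = 591.5 Hz.
Fifth harmonic of the second: 5·117.2 = 586.0 Hz.
f_beat = |591.5 − 586.0| = 5.5 Hz.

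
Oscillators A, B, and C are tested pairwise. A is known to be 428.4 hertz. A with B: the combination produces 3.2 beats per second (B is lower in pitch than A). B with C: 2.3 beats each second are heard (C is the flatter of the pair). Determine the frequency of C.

422.9 Hz

B is below A, so f_B = 428.4 − 3.2 = 425.2 Hz.
C is below B, so f_C = 425.2 − 2.3 = 422.9 Hz.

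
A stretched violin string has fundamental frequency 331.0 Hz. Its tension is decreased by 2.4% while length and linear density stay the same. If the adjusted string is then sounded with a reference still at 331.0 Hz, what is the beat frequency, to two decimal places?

For a string, f ∝ √T, so the new frequency is 331.0·√0.976 = 327.0039 Hz.
f_beat = |327.0039 − 331.0| = 4.00 Hz.

4.00 Hz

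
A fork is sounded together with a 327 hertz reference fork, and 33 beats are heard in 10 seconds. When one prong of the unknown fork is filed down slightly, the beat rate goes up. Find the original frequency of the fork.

Beat frequency = 33/10 = 3.3 Hz.
|f − 327| = 3.3, so the fork was at either 323.7 Hz or 330.3 Hz.
Filing a prong removes mass and raises the fork's frequency; the adjustment raises the fork's frequency.
The beat rate rose, so the adjustment moved the fork further from 327 Hz — it was already above the reference.

330.3 Hz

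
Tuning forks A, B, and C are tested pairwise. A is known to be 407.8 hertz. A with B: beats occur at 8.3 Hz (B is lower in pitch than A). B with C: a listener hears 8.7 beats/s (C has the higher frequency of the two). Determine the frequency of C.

408.2 Hz

B is below A, so f_B = 407.8 − 8.3 = 399.5 Hz.
C is above B, so f_C = 399.5 + 8.7 = 408.2 Hz.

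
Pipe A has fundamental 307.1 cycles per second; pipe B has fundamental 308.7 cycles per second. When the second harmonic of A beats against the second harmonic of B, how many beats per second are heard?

3.2 Hz

Second harmonic of the first: 2·307.1 = 614.2 Hz.
Second harmonic of the second: 2·308.7 = 617.4 Hz.
f_beat = |614.2 − 617.4| = 3.2 Hz.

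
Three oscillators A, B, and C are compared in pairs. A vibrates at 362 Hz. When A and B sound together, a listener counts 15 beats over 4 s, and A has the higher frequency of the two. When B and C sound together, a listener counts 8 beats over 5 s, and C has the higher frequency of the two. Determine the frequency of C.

359.85 Hz

A–B: Beat frequency = 15/4 = 3.75 Hz.
B is below A, so f_B = 362 − 3.75 = 358.25 Hz.
B–C: Beat frequency = 8/5 = 1.6 Hz.
C is above B, so f_C = 358.25 + 1.6 = 359.85 Hz.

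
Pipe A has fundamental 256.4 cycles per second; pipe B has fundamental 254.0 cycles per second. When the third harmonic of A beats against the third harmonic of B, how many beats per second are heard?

Third harmonic of the first: 3·256.4 = 769.2 Hz.
Third harmonic of the second: 3·254.0 = 762.0 Hz.
f_beat = |769.2 − 762.0| = 7.2 Hz.

7.2 Hz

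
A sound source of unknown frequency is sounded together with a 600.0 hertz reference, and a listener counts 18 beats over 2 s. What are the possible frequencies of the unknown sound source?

591 Hz or 609 Hz

Beat frequency = 18/2 = 9 Hz.
|f − 600.0| = 9, so f = 600.0 ± 9.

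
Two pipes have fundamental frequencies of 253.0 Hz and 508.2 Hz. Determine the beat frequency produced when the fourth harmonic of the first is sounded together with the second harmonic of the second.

4.4 Hz

Fourth harmonic of the first: 4·253.0 = 1012.0 Hz.
Second harmonic of the second: 2·508.2 = 1016.4 Hz.
f_beat = |1012.0 − 1016.4| = 4.4 Hz.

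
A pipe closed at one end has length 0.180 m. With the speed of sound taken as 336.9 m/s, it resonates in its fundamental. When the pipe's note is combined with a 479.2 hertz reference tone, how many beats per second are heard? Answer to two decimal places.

Closed pipe (odd harmonics): f_n = n·v/(4L) = 1·336.9/(4·0.180) = 467.9167 Hz.
f_beat = |467.9167 − 479.2| = 11.28 Hz.

11.28 Hz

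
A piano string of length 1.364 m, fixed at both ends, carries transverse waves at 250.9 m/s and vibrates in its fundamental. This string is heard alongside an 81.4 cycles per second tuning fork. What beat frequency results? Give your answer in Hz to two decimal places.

For a string fixed at both ends, f_n = n·v/(2L) = 1·250.9/(2·1.364) = 91.9721 Hz.
f_beat = |91.9721 − 81.4| = 10.57 Hz.

10.57 Hz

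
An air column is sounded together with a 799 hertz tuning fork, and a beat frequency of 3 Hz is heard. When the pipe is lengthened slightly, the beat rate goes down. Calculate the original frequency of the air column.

802 Hz

|f − 799| = 3, so the air column was at either 796 Hz or 802 Hz.
A longer pipe has a lower fundamental; the adjustment lowers the air column's frequency.
The beat rate fell, so the adjustment moved the air column toward 799 Hz — it must have started above the reference.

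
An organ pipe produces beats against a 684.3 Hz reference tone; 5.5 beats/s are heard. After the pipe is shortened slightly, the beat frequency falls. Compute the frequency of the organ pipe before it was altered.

678.8 Hz

|f − 684.3| = 5.5, so the organ pipe was at either 678.8 Hz or 689.8 Hz.
A shorter pipe has a higher fundamental; the adjustment raises the organ pipe's frequency.
The beat rate fell, so the adjustment moved the organ pipe toward 684.3 Hz — it must have started below the reference.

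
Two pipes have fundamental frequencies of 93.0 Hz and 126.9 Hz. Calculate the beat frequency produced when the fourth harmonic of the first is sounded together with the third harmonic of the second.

Fourth harmonic of the first: 4·93.0 = 372.0 Hz.
Third harmonic of the second: 3·126.9 = 380.7 Hz.
f_beat = |372.0 − 380.7| = 8.7 Hz.

8.7 Hz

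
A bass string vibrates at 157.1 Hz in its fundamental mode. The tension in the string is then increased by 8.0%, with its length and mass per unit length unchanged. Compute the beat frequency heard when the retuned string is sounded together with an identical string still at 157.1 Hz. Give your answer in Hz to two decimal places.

For a string, f ∝ √T, so the new frequency is 157.1·√1.080 = 163.2631 Hz.
f_beat = |163.2631 − 157.1| = 6.16 Hz.

6.16 Hz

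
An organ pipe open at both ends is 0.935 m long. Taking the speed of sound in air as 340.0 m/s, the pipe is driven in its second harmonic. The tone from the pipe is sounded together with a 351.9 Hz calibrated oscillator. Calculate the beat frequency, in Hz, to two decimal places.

11.74 Hz

Open pipe: f_n = n·v/(2L) = 2·340.0/(2·0.935) = 363.6364 Hz.
f_beat = |363.6364 − 351.9| = 11.74 Hz.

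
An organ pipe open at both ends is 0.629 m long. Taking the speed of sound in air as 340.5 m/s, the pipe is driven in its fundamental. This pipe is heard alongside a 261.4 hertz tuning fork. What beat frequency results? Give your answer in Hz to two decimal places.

Open pipe: f_n = n·v/(2L) = 1·340.5/(2·0.629) = 270.6677 Hz.
f_beat = |270.6677 − 261.4| = 9.27 Hz.

9.27 Hz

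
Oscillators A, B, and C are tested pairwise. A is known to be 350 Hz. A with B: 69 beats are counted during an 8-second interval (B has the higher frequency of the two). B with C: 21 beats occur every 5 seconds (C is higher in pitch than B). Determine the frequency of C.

362.825 Hz

A–B: Beat frequency = 69/8 = 8.625 Hz.
B is above A, so f_B = 350 + 8.625 = 358.625 Hz.
B–C: Beat frequency = 21/5 = 4.2 Hz.
C is above B, so f_C = 358.625 + 4.2 = 362.825 Hz.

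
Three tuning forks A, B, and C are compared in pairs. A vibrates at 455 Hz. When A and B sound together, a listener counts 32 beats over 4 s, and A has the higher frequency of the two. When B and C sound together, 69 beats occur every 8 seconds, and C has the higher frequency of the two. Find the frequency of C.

455.625 Hz

A–B: Beat frequency = 32/4 = 8 Hz.
B is below A, so f_B = 455 − 8 = 447 Hz.
B–C: Beat frequency = 69/8 = 8.625 Hz.
C is above B, so f_C = 447 + 8.625 = 455.625 Hz.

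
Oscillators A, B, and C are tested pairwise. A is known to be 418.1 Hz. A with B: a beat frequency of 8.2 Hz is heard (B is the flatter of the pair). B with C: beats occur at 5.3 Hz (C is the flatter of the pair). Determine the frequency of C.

404.6 Hz

B is below A, so f_B = 418.1 − 8.2 = 409.9 Hz.
C is below B, so f_C = 409.9 − 5.3 = 404.6 Hz.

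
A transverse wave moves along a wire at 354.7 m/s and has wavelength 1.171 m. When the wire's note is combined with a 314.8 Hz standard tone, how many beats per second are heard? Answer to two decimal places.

11.90 Hz

Source frequency f = v/λ = 354.7/1.171 = 302.9035 Hz.
f_beat = |302.9035 − 314.8| = 11.90 Hz.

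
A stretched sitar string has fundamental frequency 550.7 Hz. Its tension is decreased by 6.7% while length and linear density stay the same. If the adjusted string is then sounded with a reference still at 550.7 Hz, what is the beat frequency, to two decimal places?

For a string, f ∝ √T, so the new frequency is 550.7·√0.933 = 531.9317 Hz.
f_beat = |531.9317 − 550.7| = 18.77 Hz.

18.77 Hz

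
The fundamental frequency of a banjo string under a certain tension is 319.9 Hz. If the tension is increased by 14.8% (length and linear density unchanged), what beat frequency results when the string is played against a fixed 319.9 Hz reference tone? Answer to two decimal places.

22.86 Hz

For a string, f ∝ √T, so the new frequency is 319.9·√1.148 = 342.7561 Hz.
f_beat = |342.7561 − 319.9| = 22.86 Hz.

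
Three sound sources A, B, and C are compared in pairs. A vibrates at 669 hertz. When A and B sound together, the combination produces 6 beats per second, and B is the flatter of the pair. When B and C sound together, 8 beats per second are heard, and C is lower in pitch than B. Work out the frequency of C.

655 Hz

B is below A, so f_B = 669 − 6 = 663 Hz.
C is below B, so f_C = 663 − 8 = 655 Hz.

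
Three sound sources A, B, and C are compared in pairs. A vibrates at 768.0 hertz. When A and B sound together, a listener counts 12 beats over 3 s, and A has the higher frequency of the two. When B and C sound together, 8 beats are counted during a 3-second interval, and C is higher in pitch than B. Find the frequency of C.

766.6667 Hz

A–B: Beat frequency = 12/3 = 4 Hz.
B is below A, so f_B = 768.0 − 4 = 764 Hz.
B–C: Beat frequency = 8/3 = 2.6667 Hz.
C is above B, so f_C = 764 + 2.6667 = 766.6667 Hz.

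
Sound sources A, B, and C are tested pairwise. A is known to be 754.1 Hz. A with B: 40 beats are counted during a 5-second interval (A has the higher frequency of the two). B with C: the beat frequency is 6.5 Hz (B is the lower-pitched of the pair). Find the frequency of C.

752.6 Hz

A–B: Beat frequency = 40/5 = 8 Hz.
B is below A, so f_B = 754.1 − 8 = 746.1 Hz.
C is above B, so f_C = 746.1 + 6.5 = 752.6 Hz.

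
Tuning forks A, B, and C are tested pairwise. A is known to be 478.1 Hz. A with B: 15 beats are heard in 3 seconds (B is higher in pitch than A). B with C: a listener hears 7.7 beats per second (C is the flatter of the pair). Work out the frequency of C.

A–B: Beat frequency = 15/3 = 5 Hz.
B is above A, so f_B = 478.1 + 5 = 483.1 Hz.
C is below B, so f_C = 483.1 − 7.7 = 475.4 Hz.

475.4 Hz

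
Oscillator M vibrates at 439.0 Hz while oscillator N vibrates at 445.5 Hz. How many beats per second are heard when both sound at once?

The beat frequency equals the magnitude of the frequency difference.
|439.0 − 445.5| = 6.5 Hz.

6.5 Hz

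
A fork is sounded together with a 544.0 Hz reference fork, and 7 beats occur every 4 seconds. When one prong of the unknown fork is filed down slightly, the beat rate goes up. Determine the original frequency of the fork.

Beat frequency = 7/4 = 1.75 Hz.
|f − 544.0| = 1.75, so the fork was at either 542.25 Hz or 545.75 Hz.
Filing a prong removes mass and raises the fork's frequency; the adjustment raises the fork's frequency.
The beat rate rose, so the adjustment moved the fork further from 544.0 Hz — it was already above the reference.

545.75 Hz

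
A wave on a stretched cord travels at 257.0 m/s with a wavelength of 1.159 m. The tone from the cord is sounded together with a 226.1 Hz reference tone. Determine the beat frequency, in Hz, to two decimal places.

Source frequency f = v/λ = 257.0/1.159 = 221.7429 Hz.
f_beat = |221.7429 − 226.1| = 4.36 Hz.

4.36 Hz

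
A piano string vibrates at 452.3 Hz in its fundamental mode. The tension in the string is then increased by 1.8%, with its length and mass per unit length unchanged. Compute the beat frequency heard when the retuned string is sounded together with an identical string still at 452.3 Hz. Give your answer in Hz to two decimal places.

4.05 Hz

For a string, f ∝ √T, so the new frequency is 452.3·√1.018 = 456.3525 Hz.
f_beat = |456.3525 − 452.3| = 4.05 Hz.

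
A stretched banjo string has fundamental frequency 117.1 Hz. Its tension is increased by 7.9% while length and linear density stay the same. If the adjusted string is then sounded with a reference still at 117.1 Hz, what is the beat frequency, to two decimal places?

4.54 Hz

For a string, f ∝ √T, so the new frequency is 117.1·√1.079 = 121.6375 Hz.
f_beat = |121.6375 − 117.1| = 4.54 Hz.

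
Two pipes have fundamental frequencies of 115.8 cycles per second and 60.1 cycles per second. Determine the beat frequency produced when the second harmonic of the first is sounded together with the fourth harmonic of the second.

8.8 Hz

Second harmonic of the first: 2·115.8 = 231.6 Hz.
Fourth harmonic of the second: 4·60.1 = 240.4 Hz.
f_beat = |231.6 − 240.4| = 8.8 Hz.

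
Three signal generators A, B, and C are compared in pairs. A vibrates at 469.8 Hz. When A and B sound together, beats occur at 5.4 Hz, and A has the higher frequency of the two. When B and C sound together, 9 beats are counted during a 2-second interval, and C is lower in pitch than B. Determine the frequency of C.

459.9 Hz

B is below A, so f_B = 469.8 − 5.4 = 464.4 Hz.
B–C: Beat frequency = 9/2 = 4.5 Hz.
C is below B, so f_C = 464.4 − 4.5 = 459.9 Hz.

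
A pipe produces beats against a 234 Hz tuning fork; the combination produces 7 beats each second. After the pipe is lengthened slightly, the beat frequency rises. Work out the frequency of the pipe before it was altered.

|f − 234| = 7, so the pipe was at either 227 Hz or 241 Hz.
A longer pipe has a lower fundamental; the adjustment lowers the pipe's frequency.
The beat rate rose, so the adjustment moved the pipe further from 234 Hz — it was already below the reference.

227 Hz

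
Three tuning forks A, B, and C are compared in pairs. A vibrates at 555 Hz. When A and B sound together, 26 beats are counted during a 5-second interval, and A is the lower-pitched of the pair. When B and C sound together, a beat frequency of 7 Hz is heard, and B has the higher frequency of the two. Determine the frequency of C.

A–B: Beat frequency = 26/5 = 5.2 Hz.
B is above A, so f_B = 555 + 5.2 = 560.2 Hz.
C is below B, so f_C = 560.2 − 7 = 553.2 Hz.

553.2 Hz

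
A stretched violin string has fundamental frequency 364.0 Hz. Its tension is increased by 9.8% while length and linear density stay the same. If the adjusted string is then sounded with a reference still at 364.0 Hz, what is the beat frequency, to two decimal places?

17.42 Hz

For a string, f ∝ √T, so the new frequency is 364.0·√1.098 = 381.4192 Hz.
f_beat = |381.4192 − 364.0| = 17.42 Hz.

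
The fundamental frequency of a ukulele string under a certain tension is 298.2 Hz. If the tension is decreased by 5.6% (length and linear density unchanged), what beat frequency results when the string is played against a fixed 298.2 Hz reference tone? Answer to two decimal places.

For a string, f ∝ √T, so the new frequency is 298.2·√0.944 = 289.7301 Hz.
f_beat = |289.7301 − 298.2| = 8.47 Hz.

8.47 Hz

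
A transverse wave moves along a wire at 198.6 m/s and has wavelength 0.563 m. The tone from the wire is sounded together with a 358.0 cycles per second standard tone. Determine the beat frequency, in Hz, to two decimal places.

Source frequency f = v/λ = 198.6/0.563 = 352.7531 Hz.
f_beat = |352.7531 − 358.0| = 5.25 Hz.

5.25 Hz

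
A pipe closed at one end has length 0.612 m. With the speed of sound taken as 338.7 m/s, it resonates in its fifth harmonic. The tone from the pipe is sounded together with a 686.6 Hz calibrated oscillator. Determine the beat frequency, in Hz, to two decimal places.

Closed pipe (odd harmonics): f_n = n·v/(4L) = 5·338.7/(4·0.612) = 691.7892 Hz.
f_beat = |691.7892 − 686.6| = 5.19 Hz.

5.19 Hz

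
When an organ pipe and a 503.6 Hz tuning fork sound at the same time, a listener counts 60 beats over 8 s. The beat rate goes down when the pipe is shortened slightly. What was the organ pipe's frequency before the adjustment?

Beat frequency = 60/8 = 7.5 Hz.
|f − 503.6| = 7.5, so the organ pipe was at either 496.1 Hz or 511.1 Hz.
A shorter pipe has a higher fundamental; the adjustment raises the organ pipe's frequency.
The beat rate fell, so the adjustment moved the organ pipe toward 503.6 Hz — it must have started below the reference.

496.1 Hz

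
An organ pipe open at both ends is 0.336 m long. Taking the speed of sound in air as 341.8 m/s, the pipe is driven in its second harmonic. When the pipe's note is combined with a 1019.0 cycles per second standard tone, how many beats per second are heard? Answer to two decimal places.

Open pipe: f_n = n·v/(2L) = 2·341.8/(2·0.336) = 1017.2619 Hz.
f_beat = |1017.2619 − 1019.0| = 1.74 Hz.

1.74 Hz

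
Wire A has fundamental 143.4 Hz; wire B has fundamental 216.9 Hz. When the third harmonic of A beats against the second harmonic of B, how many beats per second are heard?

3.6 Hz

Third harmonic of the first: 3·143.4 = 430.2 Hz.
Second harmonic of the second: 2·216.9 = 433.8 Hz.
f_beat = |430.2 − 433.8| = 3.6 Hz.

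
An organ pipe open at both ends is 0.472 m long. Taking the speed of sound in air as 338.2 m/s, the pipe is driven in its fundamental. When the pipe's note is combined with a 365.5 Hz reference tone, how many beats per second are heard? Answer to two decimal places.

7.24 Hz

Open pipe: f_n = n·v/(2L) = 1·338.2/(2·0.472) = 358.2627 Hz.
f_beat = |358.2627 − 365.5| = 7.24 Hz.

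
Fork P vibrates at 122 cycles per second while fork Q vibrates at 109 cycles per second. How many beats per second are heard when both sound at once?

13 Hz

f_beat = |f₁ − f₂|.
|122 − 109| = 13 Hz.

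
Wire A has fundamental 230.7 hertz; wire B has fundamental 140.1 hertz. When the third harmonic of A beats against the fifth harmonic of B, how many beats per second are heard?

8.4 Hz

Third harmonic of the first: 3·230.7 = 692.1 Hz.
Fifth harmonic of the second: 5·140.1 = 700.5 Hz.
f_beat = |692.1 − 700.5| = 8.4 Hz.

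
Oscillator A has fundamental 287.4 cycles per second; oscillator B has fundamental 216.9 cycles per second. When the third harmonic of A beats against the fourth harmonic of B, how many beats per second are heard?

5.4 Hz

Third harmonic of the first: 3·287.4 = 862.2 Hz.
Fourth harmonic of the second: 4·216.9 = 867.6 Hz.
f_beat = |862.2 − 867.6| = 5.4 Hz.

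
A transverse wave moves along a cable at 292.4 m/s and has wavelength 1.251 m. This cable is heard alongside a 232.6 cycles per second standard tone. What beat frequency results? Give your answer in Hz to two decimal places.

1.13 Hz

Source frequency f = v/λ = 292.4/1.251 = 233.7330 Hz.
f_beat = |233.7330 − 232.6| = 1.13 Hz.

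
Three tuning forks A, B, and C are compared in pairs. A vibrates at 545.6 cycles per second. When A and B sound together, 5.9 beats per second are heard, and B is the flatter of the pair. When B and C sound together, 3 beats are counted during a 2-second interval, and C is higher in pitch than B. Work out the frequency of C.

B is below A, so f_B = 545.6 − 5.9 = 539.7 Hz.
B–C: Beat frequency = 3/2 = 1.5 Hz.
C is above B, so f_C = 539.7 + 1.5 = 541.2 Hz.

541.2 Hz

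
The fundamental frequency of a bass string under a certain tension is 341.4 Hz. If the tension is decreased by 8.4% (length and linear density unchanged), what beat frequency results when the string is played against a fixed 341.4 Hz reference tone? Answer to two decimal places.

14.65 Hz

For a string, f ∝ √T, so the new frequency is 341.4·√0.916 = 326.7467 Hz.
f_beat = |326.7467 − 341.4| = 14.65 Hz.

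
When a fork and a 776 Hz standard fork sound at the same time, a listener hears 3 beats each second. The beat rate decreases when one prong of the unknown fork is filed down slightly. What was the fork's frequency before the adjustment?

773 Hz

|f − 776| = 3, so the fork was at either 773 Hz or 779 Hz.
Filing a prong removes mass and raises the fork's frequency; the adjustment raises the fork's frequency.
The beat rate fell, so the adjustment moved the fork toward 776 Hz — it must have started below the reference.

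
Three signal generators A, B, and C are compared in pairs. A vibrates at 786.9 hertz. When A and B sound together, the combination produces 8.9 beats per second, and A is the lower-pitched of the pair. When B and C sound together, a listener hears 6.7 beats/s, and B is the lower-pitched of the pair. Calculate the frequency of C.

B is above A, so f_B = 786.9 + 8.9 = 795.8 Hz.
C is above B, so f_C = 795.8 + 6.7 = 802.5 Hz.

802.5 Hz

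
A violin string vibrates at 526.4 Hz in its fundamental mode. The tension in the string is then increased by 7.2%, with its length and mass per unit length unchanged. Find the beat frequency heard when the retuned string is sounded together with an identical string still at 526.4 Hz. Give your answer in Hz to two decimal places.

For a string, f ∝ √T, so the new frequency is 526.4·√1.072 = 545.0210 Hz.
f_beat = |545.0210 − 526.4| = 18.62 Hz.

18.62 Hz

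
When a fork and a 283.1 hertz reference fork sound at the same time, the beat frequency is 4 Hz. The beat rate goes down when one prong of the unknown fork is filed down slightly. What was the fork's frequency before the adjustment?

279.1 Hz

|f − 283.1| = 4, so the fork was at either 279.1 Hz or 287.1 Hz.
Filing a prong removes mass and raises the fork's frequency; the adjustment raises the fork's frequency.
The beat rate fell, so the adjustment moved the fork toward 283.1 Hz — it must have started below the reference.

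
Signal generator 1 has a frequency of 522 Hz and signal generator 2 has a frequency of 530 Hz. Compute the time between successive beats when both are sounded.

f_beat = |522 − 530| = 8 Hz.
Beat period T = 1 / f_beat = 1 / 8 s.

0.125 s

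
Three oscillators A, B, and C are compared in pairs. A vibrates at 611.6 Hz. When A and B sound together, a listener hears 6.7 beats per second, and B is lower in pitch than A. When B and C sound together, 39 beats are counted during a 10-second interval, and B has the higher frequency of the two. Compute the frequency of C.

B is below A, so f_B = 611.6 − 6.7 = 604.9 Hz.
B–C: Beat frequency = 39/10 = 3.9 Hz.
C is below B, so f_C = 604.9 − 3.9 = 601 Hz.

601 Hz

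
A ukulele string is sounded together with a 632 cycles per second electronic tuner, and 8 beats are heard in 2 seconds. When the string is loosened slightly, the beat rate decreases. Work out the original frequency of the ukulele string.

Beat frequency = 8/2 = 4 Hz.
|f − 632| = 4, so the ukulele string was at either 628 Hz or 636 Hz.
Reducing tension lowers a string's frequency; the adjustment lowers the ukulele string's frequency.
The beat rate fell, so the adjustment moved the ukulele string toward 632 Hz — it must have started above the reference.

636 Hz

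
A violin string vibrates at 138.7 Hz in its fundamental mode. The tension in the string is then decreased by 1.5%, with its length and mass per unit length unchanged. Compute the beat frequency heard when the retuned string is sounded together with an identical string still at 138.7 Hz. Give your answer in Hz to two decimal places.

For a string, f ∝ √T, so the new frequency is 138.7·√0.985 = 137.6558 Hz.
f_beat = |137.6558 − 138.7| = 1.04 Hz.

1.04 Hz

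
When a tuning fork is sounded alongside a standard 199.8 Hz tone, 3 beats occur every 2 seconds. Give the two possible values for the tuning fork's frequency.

198.3 Hz or 201.3 Hz

Beat frequency = 3/2 = 1.5 Hz.
|f − 199.8| = 1.5, so f = 199.8 ± 1.5.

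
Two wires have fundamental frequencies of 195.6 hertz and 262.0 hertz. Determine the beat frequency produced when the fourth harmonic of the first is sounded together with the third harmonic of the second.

3.6 Hz

Fourth harmonic of the first: 4·195.6 = 782.4 Hz.
Third harmonic of the second: 3·262.0 = 786.0 Hz.
f_beat = |782.4 − 786.0| = 3.6 Hz.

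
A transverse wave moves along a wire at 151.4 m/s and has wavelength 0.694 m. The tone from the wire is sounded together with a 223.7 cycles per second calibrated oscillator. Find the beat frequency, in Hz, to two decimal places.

Source frequency f = v/λ = 151.4/0.694 = 218.1556 Hz.
f_beat = |218.1556 − 223.7| = 5.54 Hz.

5.54 Hz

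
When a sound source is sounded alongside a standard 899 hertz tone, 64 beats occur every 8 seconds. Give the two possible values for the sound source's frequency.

Beat frequency = 64/8 = 8 Hz.
|f − 899| = 8, so f = 899 ± 8.

891 Hz or 907 Hz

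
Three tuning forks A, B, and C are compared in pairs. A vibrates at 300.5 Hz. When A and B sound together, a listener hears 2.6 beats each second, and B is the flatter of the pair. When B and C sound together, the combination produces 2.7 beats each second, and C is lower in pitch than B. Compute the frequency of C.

295.2 Hz

B is below A, so f_B = 300.5 − 2.6 = 297.9 Hz.
C is below B, so f_C = 297.9 − 2.7 = 295.2 Hz.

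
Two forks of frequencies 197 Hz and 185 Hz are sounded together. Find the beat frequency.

12 Hz

The beat frequency equals the magnitude of the frequency difference.
|197 − 185| = 12 Hz.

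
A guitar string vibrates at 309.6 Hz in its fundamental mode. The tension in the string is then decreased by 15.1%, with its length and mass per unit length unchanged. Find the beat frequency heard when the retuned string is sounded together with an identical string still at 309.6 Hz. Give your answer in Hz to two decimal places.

24.33 Hz

For a string, f ∝ √T, so the new frequency is 309.6·√0.849 = 285.2691 Hz.
f_beat = |285.2691 − 309.6| = 24.33 Hz.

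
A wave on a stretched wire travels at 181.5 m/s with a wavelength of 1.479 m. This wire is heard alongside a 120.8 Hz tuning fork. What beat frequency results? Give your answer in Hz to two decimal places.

1.92 Hz

Source frequency f = v/λ = 181.5/1.479 = 122.7181 Hz.
f_beat = |122.7181 − 120.8| = 1.92 Hz.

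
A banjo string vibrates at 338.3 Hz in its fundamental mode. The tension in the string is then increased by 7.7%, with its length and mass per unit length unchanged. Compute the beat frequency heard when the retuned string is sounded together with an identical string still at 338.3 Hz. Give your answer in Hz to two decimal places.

12.78 Hz

For a string, f ∝ √T, so the new frequency is 338.3·√1.077 = 351.0830 Hz.
f_beat = |351.0830 − 338.3| = 12.78 Hz.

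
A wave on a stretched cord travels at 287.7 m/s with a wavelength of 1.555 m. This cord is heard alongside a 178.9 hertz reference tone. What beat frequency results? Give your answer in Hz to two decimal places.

Source frequency f = v/λ = 287.7/1.555 = 185.0161 Hz.
f_beat = |185.0161 − 178.9| = 6.12 Hz.

6.12 Hz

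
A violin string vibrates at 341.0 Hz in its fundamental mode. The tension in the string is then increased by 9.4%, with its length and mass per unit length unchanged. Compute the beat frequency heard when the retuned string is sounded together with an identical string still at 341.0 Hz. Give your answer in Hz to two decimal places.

15.67 Hz

For a string, f ∝ √T, so the new frequency is 341.0·√1.094 = 356.6671 Hz.
f_beat = |356.6671 − 341.0| = 15.67 Hz.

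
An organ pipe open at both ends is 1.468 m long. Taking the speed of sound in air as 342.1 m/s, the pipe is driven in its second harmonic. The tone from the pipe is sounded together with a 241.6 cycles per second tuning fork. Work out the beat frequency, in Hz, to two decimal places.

Open pipe: f_n = n·v/(2L) = 2·342.1/(2·1.468) = 233.0381 Hz.
f_beat = |233.0381 − 241.6| = 8.56 Hz.

8.56 Hz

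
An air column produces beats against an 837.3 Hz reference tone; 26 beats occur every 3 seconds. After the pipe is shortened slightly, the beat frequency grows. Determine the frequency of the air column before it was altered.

Beat frequency = 26/3 = 8.6667 Hz.
|f − 837.3| = 8.6667, so the air column was at either 828.6333 Hz or 845.9667 Hz.
A shorter pipe has a higher fundamental; the adjustment raises the air column's frequency.
The beat rate rose, so the adjustment moved the air column further from 837.3 Hz — it was already above the reference.

845.9667 Hz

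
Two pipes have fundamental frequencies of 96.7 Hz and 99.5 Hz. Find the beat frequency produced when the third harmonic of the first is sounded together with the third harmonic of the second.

8.4 Hz

Third harmonic of the first: 3·96.7 = 290.1 Hz.
Third harmonic of the second: 3·99.5 = 298.5 Hz.
f_beat = |290.1 − 298.5| = 8.4 Hz.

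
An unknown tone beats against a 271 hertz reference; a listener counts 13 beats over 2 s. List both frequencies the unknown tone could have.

Beat frequency = 13/2 = 6.5 Hz.
|f − 271| = 6.5, so f = 271 ± 6.5.

264.5 Hz or 277.5 Hz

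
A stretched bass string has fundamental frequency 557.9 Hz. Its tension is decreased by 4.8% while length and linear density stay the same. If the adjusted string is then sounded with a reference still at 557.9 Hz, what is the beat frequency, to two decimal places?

13.55 Hz

For a string, f ∝ √T, so the new frequency is 557.9·√0.952 = 544.3457 Hz.
f_beat = |544.3457 − 557.9| = 13.55 Hz.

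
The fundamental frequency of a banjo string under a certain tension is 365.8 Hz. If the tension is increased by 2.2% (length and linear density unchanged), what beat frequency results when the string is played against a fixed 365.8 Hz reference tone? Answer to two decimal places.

4.00 Hz

For a string, f ∝ √T, so the new frequency is 365.8·√1.022 = 369.8019 Hz.
f_beat = |369.8019 − 365.8| = 4.00 Hz.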